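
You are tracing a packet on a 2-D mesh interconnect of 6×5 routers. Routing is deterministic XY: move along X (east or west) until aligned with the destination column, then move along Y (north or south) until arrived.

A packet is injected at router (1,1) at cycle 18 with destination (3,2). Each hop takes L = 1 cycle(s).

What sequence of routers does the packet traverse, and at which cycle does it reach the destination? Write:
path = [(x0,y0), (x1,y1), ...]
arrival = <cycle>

[0] x=1 y=1 t=18
[1] x=2 y=1 t=19 →E
[2] x=3 y=1 t=20 →E
[3] x=3 y=2 t=21 →N

path = [(1,1), (2,1), (3,1), (3,2)]
arrival = 21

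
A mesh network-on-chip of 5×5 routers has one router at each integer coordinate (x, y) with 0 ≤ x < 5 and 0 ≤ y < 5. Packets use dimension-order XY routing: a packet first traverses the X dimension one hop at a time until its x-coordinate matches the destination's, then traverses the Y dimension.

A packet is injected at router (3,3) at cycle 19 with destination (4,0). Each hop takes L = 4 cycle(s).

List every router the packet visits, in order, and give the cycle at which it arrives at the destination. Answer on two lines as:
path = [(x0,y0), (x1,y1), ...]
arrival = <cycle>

  0. router=(3,3) cycle=19 (inject)
  1. router=(4,3) cycle=23 dir=E
  2. router=(4,2) cycle=27 dir=S
  3. router=(4,1) cycle=31 dir=S
  4. router=(4,0) cycle=35 dir=S

path = [(3,3), (4,3), (4,2), (4,1), (4,0)]
arrival = 35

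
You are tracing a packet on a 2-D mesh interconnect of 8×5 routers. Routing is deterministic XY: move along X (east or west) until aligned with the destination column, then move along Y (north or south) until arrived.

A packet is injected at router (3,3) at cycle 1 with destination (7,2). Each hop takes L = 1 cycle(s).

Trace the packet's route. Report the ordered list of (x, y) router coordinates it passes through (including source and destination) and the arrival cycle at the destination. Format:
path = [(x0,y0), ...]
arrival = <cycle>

path = [(3,3), (4,3), (5,3), (6,3), (7,3), (7,2)]
arrival = 6

  0. router=(3,3) cycle=1 (inject)
  1. router=(4,3) cycle=2 dir=E
  2. router=(5,3) cycle=3 dir=E
  3. router=(6,3) cycle=4 dir=E
  4. router=(7,3) cycle=5 dir=E
  5. router=(7,2) cycle=6 dir=S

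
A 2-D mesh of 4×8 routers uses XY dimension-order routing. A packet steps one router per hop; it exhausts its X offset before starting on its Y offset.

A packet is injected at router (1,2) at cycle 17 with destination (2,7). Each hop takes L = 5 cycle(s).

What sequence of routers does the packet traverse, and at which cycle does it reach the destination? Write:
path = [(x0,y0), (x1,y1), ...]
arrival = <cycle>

  0. router=(1,2) cycle=17 (inject)
  1. router=(2,2) cycle=22 dir=E
  2. router=(2,3) cycle=27 dir=N
  3. router=(2,4) cycle=32 dir=N
  4. router=(2,5) cycle=37 dir=N
  5. router=(2,6) cycle=42 dir=N
  6. router=(2,7) cycle=47 dir=N

path = [(1,2), (2,2), (2,3), (2,4), (2,5), (2,6), (2,7)]
arrival = 47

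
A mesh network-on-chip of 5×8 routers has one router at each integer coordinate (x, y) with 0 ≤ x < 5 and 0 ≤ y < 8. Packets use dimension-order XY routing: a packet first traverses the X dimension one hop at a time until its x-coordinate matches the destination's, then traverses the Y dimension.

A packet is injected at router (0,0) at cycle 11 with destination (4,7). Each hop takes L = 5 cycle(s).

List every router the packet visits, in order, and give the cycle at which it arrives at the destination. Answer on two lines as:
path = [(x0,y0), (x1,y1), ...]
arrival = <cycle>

src (0,0)  cyc=11
E→(1,0)  cyc=16
E→(2,0)  cyc=21
E→(3,0)  cyc=26
E→(4,0)  cyc=31
N→(4,1)  cyc=36
N→(4,2)  cyc=41
N→(4,3)  cyc=46
N→(4,4)  cyc=51
N→(4,5)  cyc=56
N→(4,6)  cyc=61
N→(4,7)  cyc=66

path = [(0,0), (1,0), (2,0), (3,0), (4,0), (4,1), (4,2), (4,3), (4,4), (4,5), (4,6), (4,7)]
arrival = 66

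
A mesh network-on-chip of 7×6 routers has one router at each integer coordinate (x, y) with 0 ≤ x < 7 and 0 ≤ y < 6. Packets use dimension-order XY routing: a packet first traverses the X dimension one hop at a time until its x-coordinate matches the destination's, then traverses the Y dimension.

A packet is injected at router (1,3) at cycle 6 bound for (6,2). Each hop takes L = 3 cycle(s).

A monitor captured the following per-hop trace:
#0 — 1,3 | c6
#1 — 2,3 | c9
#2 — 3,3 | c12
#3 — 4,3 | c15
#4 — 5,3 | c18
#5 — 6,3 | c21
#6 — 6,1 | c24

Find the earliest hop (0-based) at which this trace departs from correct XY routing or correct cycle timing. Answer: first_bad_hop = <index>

  1: Δx=+1 Δy=+0 Δt=3 [ok]
  2: Δx=+1 Δy=+0 Δt=3 [ok]
  3: Δx=+1 Δy=+0 Δt=3 [ok]
  4: Δx=+1 Δy=+0 Δt=3 [ok]
  5: Δx=+1 Δy=+0 Δt=3 [ok]
  6: Δx=+0 Δy=-2 Δt=3 [BAD: non-unit step]

first_bad_hop = 6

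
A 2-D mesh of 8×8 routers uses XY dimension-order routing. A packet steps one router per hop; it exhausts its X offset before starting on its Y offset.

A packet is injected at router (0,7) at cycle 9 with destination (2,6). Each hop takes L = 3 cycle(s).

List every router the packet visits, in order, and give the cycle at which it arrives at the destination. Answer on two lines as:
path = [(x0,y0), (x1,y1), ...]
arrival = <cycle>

src (0,7)  cyc=9
E→(1,7)  cyc=12
E→(2,7)  cyc=15
S→(2,6)  cyc=18

path = [(0,7), (1,7), (2,7), (2,6)]
arrival = 18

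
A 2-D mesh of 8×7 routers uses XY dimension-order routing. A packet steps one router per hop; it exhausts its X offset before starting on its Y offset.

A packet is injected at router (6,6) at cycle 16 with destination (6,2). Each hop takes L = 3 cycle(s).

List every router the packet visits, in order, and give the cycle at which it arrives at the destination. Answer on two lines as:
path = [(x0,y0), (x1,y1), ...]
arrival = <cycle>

path = [(6,6), (6,5), (6,4), (6,3), (6,2)]
arrival = 28

[0] x=6 y=6 t=16
[1] x=6 y=5 t=19 →S
[2] x=6 y=4 t=22 →S
[3] x=6 y=3 t=25 →S
[4] x=6 y=2 t=28 →S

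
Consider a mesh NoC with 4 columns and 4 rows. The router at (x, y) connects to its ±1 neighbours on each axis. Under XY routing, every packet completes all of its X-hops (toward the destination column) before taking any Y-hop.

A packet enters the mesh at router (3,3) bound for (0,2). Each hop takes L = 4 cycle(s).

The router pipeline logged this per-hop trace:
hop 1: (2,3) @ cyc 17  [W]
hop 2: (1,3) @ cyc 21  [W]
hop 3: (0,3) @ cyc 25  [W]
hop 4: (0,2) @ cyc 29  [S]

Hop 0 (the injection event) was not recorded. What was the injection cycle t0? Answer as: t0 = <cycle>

The first recorded entry is hop 1 at cycle 17.
t0 = cyc[1] − L = 17 − 4 = 13.

t0 = 13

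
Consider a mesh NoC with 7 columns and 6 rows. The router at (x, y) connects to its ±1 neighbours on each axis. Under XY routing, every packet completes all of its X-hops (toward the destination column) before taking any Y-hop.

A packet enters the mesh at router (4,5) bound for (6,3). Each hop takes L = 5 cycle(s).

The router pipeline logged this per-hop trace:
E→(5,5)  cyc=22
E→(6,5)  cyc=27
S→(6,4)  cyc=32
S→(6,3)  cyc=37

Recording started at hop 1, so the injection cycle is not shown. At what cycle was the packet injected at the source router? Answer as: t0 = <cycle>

t0 = 17

At hop 1 the cycle is 22; in general cyc_k = t0 + kL.
t0 = cyc[1] − L = 22 − 5 = 17.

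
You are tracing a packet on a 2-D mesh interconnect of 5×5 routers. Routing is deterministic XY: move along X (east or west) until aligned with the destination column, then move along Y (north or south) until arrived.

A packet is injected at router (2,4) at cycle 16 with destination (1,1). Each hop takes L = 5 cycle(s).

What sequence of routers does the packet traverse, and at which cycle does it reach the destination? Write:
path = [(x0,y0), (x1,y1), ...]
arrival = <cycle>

[0] x=2 y=4 t=16
[1] x=1 y=4 t=21 →W
[2] x=1 y=3 t=26 →S
[3] x=1 y=2 t=31 →S
[4] x=1 y=1 t=36 →S

path = [(2,4), (1,4), (1,3), (1,2), (1,1)]
arrival = 36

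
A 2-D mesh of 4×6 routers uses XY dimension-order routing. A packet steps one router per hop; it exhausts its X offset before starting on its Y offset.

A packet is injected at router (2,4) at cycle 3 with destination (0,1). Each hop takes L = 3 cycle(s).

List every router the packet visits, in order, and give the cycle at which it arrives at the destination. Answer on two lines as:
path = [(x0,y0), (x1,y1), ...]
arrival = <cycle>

path = [(2,4), (1,4), (0,4), (0,3), (0,2), (0,1)]
arrival = 18

  0. router=(2,4) cycle=3 (inject)
  1. router=(1,4) cycle=6 dir=W
  2. router=(0,4) cycle=9 dir=W
  3. router=(0,3) cycle=12 dir=S
  4. router=(0,2) cycle=15 dir=S
  5. router=(0,1) cycle=18 dir=S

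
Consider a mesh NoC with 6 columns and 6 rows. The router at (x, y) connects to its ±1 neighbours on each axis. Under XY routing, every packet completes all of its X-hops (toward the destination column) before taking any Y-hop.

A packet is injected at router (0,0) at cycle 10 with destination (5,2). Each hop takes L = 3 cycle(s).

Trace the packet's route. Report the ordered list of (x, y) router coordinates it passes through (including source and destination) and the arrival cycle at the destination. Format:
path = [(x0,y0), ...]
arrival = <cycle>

#0 — 0,0 | c10
#1 — 1,0 | c13 | E
#2 — 2,0 | c16 | E
#3 — 3,0 | c19 | E
#4 — 4,0 | c22 | E
#5 — 5,0 | c25 | E
#6 — 5,1 | c28 | N
#7 — 5,2 | c31 | N

path = [(0,0), (1,0), (2,0), (3,0), (4,0), (5,0), (5,1), (5,2)]
arrival = 31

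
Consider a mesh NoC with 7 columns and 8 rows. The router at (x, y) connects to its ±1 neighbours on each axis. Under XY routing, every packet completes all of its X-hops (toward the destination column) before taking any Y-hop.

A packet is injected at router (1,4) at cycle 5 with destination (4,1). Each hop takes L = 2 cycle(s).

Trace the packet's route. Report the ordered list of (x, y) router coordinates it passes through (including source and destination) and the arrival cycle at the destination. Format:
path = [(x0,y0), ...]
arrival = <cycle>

path = [(1,4), (2,4), (3,4), (4,4), (4,3), (4,2), (4,1)]
arrival = 17

hop 0: (1,4) @ cyc 5
hop 1: (2,4) @ cyc 7  [E]
hop 2: (3,4) @ cyc 9  [E]
hop 3: (4,4) @ cyc 11  [E]
hop 4: (4,3) @ cyc 13  [S]
hop 5: (4,2) @ cyc 15  [S]
hop 6: (4,1) @ cyc 17  [S]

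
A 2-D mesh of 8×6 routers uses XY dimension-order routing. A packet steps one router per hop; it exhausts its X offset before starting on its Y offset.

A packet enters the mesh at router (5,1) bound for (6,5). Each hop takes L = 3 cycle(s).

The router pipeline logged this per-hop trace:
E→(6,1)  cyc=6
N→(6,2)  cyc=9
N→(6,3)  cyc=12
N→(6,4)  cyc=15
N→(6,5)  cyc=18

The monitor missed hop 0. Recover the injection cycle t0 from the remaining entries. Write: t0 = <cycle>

t0 = 3

cyc[1] = 6 and cyc[k] = t0 + k·L for every k.
Therefore t0 = 6 − L = 3.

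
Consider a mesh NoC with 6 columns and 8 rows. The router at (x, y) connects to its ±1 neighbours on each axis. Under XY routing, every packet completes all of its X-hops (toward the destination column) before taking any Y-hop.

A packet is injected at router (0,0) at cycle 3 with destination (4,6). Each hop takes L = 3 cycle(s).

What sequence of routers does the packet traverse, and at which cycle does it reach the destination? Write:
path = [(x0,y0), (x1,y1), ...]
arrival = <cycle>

path = [(0,0), (1,0), (2,0), (3,0), (4,0), (4,1), (4,2), (4,3), (4,4), (4,5), (4,6)]
arrival = 33

#0 — 0,0 | c3
#1 — 1,0 | c6 | E
#2 — 2,0 | c9 | E
#3 — 3,0 | c12 | E
#4 — 4,0 | c15 | E
#5 — 4,1 | c18 | N
#6 — 4,2 | c21 | N
#7 — 4,3 | c24 | N
#8 — 4,4 | c27 | N
#9 — 4,5 | c30 | N
#10 — 4,6 | c33 | N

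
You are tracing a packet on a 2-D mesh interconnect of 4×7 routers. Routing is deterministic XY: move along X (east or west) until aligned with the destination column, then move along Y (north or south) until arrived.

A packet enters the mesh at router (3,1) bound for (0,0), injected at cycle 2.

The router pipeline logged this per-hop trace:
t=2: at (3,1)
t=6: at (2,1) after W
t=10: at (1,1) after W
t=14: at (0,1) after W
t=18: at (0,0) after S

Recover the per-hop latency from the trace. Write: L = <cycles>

L = 4

Δcyc across hop 0→1: 6 − 2 = 4.
Each hop adds L, hence L = 4.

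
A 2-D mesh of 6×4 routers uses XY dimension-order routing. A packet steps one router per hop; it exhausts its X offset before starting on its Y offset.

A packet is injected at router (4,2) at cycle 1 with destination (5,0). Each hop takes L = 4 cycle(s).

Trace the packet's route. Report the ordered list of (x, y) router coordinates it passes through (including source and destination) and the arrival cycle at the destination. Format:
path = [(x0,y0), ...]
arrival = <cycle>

t=1: at (4,2)
t=5: at (5,2) after E
t=9: at (5,1) after S
t=13: at (5,0) after S

path = [(4,2), (5,2), (5,1), (5,0)]
arrival = 13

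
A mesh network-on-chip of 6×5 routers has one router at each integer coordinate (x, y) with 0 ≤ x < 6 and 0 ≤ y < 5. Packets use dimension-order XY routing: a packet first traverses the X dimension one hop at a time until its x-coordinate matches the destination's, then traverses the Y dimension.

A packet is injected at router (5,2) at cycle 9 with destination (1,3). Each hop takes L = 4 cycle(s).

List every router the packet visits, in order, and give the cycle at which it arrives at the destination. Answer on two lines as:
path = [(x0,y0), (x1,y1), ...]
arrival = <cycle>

path = [(5,2), (4,2), (3,2), (2,2), (1,2), (1,3)]
arrival = 29

src (5,2)  cyc=9
W→(4,2)  cyc=13
W→(3,2)  cyc=17
W→(2,2)  cyc=21
W→(1,2)  cyc=25
N→(1,3)  cyc=29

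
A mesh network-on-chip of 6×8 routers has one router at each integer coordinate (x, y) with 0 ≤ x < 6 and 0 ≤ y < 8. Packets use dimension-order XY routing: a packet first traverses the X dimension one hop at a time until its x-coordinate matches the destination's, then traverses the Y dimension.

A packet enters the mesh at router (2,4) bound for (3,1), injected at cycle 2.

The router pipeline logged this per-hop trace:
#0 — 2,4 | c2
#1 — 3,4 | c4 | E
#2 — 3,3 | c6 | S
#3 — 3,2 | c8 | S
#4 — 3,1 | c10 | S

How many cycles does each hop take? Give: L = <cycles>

L = 2

cyc[1] − cyc[0] = 4 − 2 = 2.
Per-hop latency L = Δcyc = 2.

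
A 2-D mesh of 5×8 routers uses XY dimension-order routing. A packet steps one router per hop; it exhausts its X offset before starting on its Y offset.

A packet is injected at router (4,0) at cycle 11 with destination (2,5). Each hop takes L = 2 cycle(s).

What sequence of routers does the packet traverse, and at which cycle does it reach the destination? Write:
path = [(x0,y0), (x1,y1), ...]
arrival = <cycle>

path = [(4,0), (3,0), (2,0), (2,1), (2,2), (2,3), (2,4), (2,5)]
arrival = 25

src (4,0)  cyc=11
W→(3,0)  cyc=13
W→(2,0)  cyc=15
N→(2,1)  cyc=17
N→(2,2)  cyc=19
N→(2,3)  cyc=21
N→(2,4)  cyc=23
N→(2,5)  cyc=25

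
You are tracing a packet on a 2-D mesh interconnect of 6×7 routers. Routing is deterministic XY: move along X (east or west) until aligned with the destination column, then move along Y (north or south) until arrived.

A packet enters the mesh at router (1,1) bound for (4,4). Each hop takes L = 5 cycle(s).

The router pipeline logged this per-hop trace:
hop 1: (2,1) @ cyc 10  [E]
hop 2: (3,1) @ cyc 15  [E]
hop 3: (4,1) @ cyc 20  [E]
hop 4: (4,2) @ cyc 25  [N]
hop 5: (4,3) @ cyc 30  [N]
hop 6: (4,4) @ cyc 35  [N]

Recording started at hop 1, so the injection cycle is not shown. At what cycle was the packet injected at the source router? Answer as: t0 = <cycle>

t0 = 5

At hop 1 the cycle is 10; in general cyc_k = t0 + kL.
So t0 = 10 − 1·5 = 5.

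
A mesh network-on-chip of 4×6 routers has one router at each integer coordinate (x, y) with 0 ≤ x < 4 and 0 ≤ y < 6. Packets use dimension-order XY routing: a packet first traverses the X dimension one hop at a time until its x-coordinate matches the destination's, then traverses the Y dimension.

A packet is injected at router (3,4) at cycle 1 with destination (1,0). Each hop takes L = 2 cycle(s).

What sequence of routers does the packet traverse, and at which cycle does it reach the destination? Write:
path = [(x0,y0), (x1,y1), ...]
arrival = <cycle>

path = [(3,4), (2,4), (1,4), (1,3), (1,2), (1,1), (1,0)]
arrival = 13

hop 0: (3,4) @ cyc 1
hop 1: (2,4) @ cyc 3  [W]
hop 2: (1,4) @ cyc 5  [W]
hop 3: (1,3) @ cyc 7  [S]
hop 4: (1,2) @ cyc 9  [S]
hop 5: (1,1) @ cyc 11  [S]
hop 6: (1,0) @ cyc 13  [S]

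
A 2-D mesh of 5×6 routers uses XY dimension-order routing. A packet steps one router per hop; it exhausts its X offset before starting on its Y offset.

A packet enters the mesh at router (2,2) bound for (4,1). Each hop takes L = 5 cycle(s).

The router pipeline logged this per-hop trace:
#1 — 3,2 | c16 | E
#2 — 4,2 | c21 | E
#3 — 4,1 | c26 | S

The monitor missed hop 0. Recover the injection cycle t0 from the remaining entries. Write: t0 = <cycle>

t0 = 11

The first recorded entry is hop 1 at cycle 16.
So t0 = 16 − 1·5 = 11.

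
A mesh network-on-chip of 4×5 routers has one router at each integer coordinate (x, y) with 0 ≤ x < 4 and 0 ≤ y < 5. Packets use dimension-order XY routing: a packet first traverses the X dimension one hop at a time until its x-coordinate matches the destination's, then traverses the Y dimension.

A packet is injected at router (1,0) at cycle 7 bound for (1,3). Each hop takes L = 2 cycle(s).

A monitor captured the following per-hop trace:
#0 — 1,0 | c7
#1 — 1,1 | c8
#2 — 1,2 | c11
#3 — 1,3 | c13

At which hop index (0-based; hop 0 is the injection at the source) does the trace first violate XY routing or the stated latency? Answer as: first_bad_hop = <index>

first_bad_hop = 1

check 1→ d=(0,1) cyc+1: BAD: Δcyc=1≠L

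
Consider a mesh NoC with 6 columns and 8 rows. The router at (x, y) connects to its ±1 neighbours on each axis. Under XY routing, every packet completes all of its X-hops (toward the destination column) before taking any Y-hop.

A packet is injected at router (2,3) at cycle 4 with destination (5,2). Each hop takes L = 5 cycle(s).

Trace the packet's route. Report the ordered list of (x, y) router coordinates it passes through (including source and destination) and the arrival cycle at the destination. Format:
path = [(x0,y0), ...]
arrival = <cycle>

  0. router=(2,3) cycle=4 (inject)
  1. router=(3,3) cycle=9 dir=E
  2. router=(4,3) cycle=14 dir=E
  3. router=(5,3) cycle=19 dir=E
  4. router=(5,2) cycle=24 dir=S

path = [(2,3), (3,3), (4,3), (5,3), (5,2)]
arrival = 24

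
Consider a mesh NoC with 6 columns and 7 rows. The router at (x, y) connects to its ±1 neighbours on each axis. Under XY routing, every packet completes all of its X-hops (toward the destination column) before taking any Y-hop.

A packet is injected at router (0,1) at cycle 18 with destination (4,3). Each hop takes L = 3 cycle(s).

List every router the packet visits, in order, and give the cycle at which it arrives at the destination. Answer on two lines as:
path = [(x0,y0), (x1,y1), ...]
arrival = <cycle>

path = [(0,1), (1,1), (2,1), (3,1), (4,1), (4,2), (4,3)]
arrival = 36

hop 0: (0,1) @ cyc 18
hop 1: (1,1) @ cyc 21  [E]
hop 2: (2,1) @ cyc 24  [E]
hop 3: (3,1) @ cyc 27  [E]
hop 4: (4,1) @ cyc 30  [E]
hop 5: (4,2) @ cyc 33  [N]
hop 6: (4,3) @ cyc 36  [N]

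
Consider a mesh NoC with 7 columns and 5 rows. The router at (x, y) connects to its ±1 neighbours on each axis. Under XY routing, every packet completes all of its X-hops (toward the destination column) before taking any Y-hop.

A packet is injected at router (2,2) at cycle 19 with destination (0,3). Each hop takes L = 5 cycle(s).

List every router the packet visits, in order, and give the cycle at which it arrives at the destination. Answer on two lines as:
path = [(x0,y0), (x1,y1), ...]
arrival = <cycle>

#0 — 2,2 | c19
#1 — 1,2 | c24 | W
#2 — 0,2 | c29 | W
#3 — 0,3 | c34 | N

path = [(2,2), (1,2), (0,2), (0,3)]
arrival = 34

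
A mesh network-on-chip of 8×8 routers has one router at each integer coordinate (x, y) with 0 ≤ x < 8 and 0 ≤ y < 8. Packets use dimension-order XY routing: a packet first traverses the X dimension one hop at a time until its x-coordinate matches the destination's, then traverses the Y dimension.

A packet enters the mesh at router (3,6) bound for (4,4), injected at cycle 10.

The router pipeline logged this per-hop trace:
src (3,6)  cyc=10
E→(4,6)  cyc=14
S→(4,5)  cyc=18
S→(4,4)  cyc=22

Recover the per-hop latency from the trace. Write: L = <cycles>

L = 4

Δcyc across hop 0→1: 14 − 10 = 4.
One hop costs L cycles, so L = 4.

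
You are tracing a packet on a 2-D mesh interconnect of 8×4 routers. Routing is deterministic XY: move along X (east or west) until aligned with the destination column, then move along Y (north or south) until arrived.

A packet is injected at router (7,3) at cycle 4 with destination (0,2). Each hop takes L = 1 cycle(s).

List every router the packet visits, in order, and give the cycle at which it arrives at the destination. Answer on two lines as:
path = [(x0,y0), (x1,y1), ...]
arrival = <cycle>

  0. router=(7,3) cycle=4 (inject)
  1. router=(6,3) cycle=5 dir=W
  2. router=(5,3) cycle=6 dir=W
  3. router=(4,3) cycle=7 dir=W
  4. router=(3,3) cycle=8 dir=W
  5. router=(2,3) cycle=9 dir=W
  6. router=(1,3) cycle=10 dir=W
  7. router=(0,3) cycle=11 dir=W
  8. router=(0,2) cycle=12 dir=S

path = [(7,3), (6,3), (5,3), (4,3), (3,3), (2,3), (1,3), (0,3), (0,2)]
arrival = 12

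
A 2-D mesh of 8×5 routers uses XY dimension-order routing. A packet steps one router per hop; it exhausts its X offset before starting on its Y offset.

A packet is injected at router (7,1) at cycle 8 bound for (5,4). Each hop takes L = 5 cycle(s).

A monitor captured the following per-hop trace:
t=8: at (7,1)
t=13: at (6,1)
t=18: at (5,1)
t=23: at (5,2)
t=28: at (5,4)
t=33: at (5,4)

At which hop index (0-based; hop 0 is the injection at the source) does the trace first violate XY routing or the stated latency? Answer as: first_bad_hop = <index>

check 1→ d=(-1,0) cyc+5: ok
check 2→ d=(-1,0) cyc+5: ok
check 3→ d=(0,1) cyc+5: ok
check 4→ d=(0,2) cyc+5: BAD: non-unit step

first_bad_hop = 4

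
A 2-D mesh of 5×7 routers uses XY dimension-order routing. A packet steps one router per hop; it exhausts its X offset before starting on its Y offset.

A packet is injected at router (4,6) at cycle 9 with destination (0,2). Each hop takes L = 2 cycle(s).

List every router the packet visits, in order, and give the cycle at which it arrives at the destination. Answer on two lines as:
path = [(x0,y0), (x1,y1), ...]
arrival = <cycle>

path = [(4,6), (3,6), (2,6), (1,6), (0,6), (0,5), (0,4), (0,3), (0,2)]
arrival = 25

#0 — 4,6 | c9
#1 — 3,6 | c11 | W
#2 — 2,6 | c13 | W
#3 — 1,6 | c15 | W
#4 — 0,6 | c17 | W
#5 — 0,5 | c19 | S
#6 — 0,4 | c21 | S
#7 — 0,3 | c23 | S
#8 — 0,2 | c25 | S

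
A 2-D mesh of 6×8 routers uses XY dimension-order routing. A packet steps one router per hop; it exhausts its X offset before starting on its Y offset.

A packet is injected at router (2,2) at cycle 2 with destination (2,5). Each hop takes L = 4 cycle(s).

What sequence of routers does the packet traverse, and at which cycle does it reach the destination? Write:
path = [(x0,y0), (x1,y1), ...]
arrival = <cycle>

path = [(2,2), (2,3), (2,4), (2,5)]
arrival = 14

  0. router=(2,2) cycle=2 (inject)
  1. router=(2,3) cycle=6 dir=N
  2. router=(2,4) cycle=10 dir=N
  3. router=(2,5) cycle=14 dir=N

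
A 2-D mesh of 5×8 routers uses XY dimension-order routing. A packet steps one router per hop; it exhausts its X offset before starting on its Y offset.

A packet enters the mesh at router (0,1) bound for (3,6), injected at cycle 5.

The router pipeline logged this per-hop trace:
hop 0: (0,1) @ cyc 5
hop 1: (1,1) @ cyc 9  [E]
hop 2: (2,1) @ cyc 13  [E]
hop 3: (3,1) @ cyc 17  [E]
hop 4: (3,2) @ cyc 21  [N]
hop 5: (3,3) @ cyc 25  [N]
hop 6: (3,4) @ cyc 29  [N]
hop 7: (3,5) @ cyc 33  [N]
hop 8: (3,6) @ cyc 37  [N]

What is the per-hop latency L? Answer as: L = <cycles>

cyc[1] − cyc[0] = 9 − 5 = 4.
That increment is L by definition: L = 4.

L = 4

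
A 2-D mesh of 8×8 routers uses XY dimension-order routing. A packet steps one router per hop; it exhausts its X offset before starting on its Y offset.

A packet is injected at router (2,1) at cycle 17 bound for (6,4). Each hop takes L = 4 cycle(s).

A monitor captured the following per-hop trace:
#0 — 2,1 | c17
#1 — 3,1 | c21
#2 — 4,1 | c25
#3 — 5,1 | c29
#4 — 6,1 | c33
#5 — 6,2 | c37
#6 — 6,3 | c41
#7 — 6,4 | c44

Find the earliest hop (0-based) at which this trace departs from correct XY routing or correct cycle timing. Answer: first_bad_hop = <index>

first_bad_hop = 7

  1: Δx=+1 Δy=+0 Δt=4 [ok]
  2: Δx=+1 Δy=+0 Δt=4 [ok]
  3: Δx=+1 Δy=+0 Δt=4 [ok]
  4: Δx=+1 Δy=+0 Δt=4 [ok]
  5: Δx=+0 Δy=+1 Δt=4 [ok]
  6: Δx=+0 Δy=+1 Δt=4 [ok]
  7: Δx=+0 Δy=+1 Δt=3 [BAD: Δcyc=3≠L]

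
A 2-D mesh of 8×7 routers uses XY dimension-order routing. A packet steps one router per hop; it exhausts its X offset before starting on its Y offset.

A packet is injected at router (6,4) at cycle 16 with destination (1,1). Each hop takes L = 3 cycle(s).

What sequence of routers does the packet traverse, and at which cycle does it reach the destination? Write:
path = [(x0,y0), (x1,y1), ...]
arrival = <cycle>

path = [(6,4), (5,4), (4,4), (3,4), (2,4), (1,4), (1,3), (1,2), (1,1)]
arrival = 40

t=16: at (6,4)
t=19: at (5,4) after W
t=22: at (4,4) after W
t=25: at (3,4) after W
t=28: at (2,4) after W
t=31: at (1,4) after W
t=34: at (1,3) after S
t=37: at (1,2) after S
t=40: at (1,1) after S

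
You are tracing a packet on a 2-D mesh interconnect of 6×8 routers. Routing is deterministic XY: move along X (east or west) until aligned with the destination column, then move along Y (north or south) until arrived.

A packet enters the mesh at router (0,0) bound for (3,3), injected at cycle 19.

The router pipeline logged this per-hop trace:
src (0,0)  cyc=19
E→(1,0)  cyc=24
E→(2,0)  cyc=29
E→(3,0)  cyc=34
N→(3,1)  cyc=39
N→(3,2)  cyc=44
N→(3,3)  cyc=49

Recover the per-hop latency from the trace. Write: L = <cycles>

cyc[1] − cyc[0] = 24 − 19 = 5.
One hop costs L cycles, so L = 5.

L = 5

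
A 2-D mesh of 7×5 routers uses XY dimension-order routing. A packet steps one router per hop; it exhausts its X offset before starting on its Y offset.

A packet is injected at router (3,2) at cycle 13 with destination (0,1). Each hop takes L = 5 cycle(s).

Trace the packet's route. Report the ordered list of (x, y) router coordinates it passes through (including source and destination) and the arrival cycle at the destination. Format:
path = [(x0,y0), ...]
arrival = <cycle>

t=13: at (3,2)
t=18: at (2,2) after W
t=23: at (1,2) after W
t=28: at (0,2) after W
t=33: at (0,1) after S

path = [(3,2), (2,2), (1,2), (0,2), (0,1)]
arrival = 33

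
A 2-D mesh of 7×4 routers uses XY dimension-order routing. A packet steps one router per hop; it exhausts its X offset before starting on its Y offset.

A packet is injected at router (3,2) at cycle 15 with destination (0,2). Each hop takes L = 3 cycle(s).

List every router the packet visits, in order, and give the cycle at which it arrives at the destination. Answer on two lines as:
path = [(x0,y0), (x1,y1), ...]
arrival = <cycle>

src (3,2)  cyc=15
W→(2,2)  cyc=18
W→(1,2)  cyc=21
W→(0,2)  cyc=24

path = [(3,2), (2,2), (1,2), (0,2)]
arrival = 24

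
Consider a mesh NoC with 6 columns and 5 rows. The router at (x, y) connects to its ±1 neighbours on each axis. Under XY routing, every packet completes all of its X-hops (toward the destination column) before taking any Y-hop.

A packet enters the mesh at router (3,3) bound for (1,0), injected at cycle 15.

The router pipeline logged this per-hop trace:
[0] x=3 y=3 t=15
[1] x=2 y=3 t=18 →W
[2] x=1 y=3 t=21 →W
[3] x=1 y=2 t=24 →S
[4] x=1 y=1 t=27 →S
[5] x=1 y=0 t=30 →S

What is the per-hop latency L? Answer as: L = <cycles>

L = 3

Δcyc across hop 0→1: 18 − 15 = 3.
Per-hop latency L = Δcyc = 3.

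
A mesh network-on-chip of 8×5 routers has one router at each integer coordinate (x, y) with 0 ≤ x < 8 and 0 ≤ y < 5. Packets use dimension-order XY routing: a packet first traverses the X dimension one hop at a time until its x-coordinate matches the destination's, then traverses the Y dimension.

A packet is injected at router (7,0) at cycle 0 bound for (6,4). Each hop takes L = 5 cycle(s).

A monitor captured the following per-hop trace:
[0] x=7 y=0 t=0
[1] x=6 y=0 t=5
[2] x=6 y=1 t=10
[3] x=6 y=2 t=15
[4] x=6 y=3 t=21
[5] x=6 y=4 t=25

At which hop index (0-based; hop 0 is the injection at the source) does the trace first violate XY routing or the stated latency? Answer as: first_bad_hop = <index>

[1] (-1,+0) / 5c ⇒ ok
[2] (+0,+1) / 5c ⇒ ok
[3] (+0,+1) / 5c ⇒ ok
[4] (+0,+1) / 6c ⇒ BAD: Δcyc=6≠L

first_bad_hop = 4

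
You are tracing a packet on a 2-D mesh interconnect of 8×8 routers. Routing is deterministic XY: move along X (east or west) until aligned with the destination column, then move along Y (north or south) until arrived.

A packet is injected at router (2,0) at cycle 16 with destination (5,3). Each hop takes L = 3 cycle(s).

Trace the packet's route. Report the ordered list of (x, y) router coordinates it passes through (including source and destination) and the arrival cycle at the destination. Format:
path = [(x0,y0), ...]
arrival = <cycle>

path = [(2,0), (3,0), (4,0), (5,0), (5,1), (5,2), (5,3)]
arrival = 34

#0 — 2,0 | c16
#1 — 3,0 | c19 | E
#2 — 4,0 | c22 | E
#3 — 5,0 | c25 | E
#4 — 5,1 | c28 | N
#5 — 5,2 | c31 | N
#6 — 5,3 | c34 | N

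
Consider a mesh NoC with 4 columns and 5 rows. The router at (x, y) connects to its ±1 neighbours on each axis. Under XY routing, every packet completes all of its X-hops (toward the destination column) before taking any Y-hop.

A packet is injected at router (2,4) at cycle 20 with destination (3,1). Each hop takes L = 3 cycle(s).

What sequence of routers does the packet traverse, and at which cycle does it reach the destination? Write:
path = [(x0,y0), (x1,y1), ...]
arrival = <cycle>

src (2,4)  cyc=20
E→(3,4)  cyc=23
S→(3,3)  cyc=26
S→(3,2)  cyc=29
S→(3,1)  cyc=32

path = [(2,4), (3,4), (3,3), (3,2), (3,1)]
arrival = 32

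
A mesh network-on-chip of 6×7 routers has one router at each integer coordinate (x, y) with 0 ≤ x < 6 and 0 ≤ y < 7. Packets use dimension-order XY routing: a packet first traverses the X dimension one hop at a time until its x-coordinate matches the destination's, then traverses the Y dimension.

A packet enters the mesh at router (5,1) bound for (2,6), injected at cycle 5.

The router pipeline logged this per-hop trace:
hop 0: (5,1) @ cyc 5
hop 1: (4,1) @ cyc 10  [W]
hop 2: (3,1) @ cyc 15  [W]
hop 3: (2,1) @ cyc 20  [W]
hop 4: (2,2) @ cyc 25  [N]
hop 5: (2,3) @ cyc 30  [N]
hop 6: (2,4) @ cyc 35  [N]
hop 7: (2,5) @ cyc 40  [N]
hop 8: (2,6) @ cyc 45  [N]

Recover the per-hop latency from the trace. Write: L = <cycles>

L = 5

Between hops 0 and 1 the cycle counter advances 10 − 5 = 5.
That increment is L by definition: L = 5.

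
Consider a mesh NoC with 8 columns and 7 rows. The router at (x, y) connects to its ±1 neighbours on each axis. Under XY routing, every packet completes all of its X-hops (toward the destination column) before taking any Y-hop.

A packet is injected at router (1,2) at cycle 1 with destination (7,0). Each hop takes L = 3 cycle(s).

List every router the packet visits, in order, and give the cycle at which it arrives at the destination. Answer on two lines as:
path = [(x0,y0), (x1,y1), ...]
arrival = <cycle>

#0 — 1,2 | c1
#1 — 2,2 | c4 | E
#2 — 3,2 | c7 | E
#3 — 4,2 | c10 | E
#4 — 5,2 | c13 | E
#5 — 6,2 | c16 | E
#6 — 7,2 | c19 | E
#7 — 7,1 | c22 | S
#8 — 7,0 | c25 | S

path = [(1,2), (2,2), (3,2), (4,2), (5,2), (6,2), (7,2), (7,1), (7,0)]
arrival = 25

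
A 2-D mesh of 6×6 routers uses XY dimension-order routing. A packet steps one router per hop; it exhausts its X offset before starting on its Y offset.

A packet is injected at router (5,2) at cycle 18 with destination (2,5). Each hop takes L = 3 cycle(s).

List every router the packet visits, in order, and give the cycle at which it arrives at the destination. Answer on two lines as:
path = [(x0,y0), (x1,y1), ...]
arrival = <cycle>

hop 0: (5,2) @ cyc 18
hop 1: (4,2) @ cyc 21  [W]
hop 2: (3,2) @ cyc 24  [W]
hop 3: (2,2) @ cyc 27  [W]
hop 4: (2,3) @ cyc 30  [N]
hop 5: (2,4) @ cyc 33  [N]
hop 6: (2,5) @ cyc 36  [N]

path = [(5,2), (4,2), (3,2), (2,2), (2,3), (2,4), (2,5)]
arrival = 36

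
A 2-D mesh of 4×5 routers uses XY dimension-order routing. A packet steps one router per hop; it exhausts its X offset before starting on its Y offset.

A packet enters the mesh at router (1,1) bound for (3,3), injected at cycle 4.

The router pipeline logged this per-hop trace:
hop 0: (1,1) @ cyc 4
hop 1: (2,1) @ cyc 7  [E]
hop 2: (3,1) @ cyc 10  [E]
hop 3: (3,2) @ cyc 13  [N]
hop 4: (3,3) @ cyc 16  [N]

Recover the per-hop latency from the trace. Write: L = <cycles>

L = 3

cyc[1] − cyc[0] = 7 − 4 = 3.
That increment is L by definition: L = 3.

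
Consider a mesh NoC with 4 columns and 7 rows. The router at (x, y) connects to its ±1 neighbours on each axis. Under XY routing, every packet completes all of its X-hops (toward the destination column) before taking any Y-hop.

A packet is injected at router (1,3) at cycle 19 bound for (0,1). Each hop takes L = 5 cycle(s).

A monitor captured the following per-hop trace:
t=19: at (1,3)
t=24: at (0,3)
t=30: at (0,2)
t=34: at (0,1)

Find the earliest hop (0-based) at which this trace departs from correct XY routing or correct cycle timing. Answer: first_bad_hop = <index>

first_bad_hop = 2

check 1→ d=(-1,0) cyc+5: ok
check 2→ d=(0,-1) cyc+6: BAD: Δcyc=6≠L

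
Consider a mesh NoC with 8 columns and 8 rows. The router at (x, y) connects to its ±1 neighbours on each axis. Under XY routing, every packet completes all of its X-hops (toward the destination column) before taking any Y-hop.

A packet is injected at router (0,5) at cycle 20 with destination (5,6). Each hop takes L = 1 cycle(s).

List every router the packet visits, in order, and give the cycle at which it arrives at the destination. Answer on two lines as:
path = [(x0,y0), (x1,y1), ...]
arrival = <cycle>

t=20: at (0,5)
t=21: at (1,5) after E
t=22: at (2,5) after E
t=23: at (3,5) after E
t=24: at (4,5) after E
t=25: at (5,5) after E
t=26: at (5,6) after N

path = [(0,5), (1,5), (2,5), (3,5), (4,5), (5,5), (5,6)]
arrival = 26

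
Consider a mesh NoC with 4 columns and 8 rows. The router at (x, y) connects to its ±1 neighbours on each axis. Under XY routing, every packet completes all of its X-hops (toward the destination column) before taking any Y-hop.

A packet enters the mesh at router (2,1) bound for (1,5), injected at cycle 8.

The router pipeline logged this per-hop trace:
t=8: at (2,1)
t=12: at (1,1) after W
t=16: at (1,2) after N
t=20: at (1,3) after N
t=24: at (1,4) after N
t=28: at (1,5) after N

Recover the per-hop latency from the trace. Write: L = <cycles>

L = 4

From hop 0 (8) to hop 1 (12): +4 cycles.
That increment is L by definition: L = 4.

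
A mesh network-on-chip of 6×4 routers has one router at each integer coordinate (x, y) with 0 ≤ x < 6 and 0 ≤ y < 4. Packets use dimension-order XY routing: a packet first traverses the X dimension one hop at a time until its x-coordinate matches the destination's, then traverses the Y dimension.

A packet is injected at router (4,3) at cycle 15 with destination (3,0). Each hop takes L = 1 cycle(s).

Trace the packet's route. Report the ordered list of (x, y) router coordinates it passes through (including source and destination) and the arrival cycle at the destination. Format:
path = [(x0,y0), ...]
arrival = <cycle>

  0. router=(4,3) cycle=15 (inject)
  1. router=(3,3) cycle=16 dir=W
  2. router=(3,2) cycle=17 dir=S
  3. router=(3,1) cycle=18 dir=S
  4. router=(3,0) cycle=19 dir=S

path = [(4,3), (3,3), (3,2), (3,1), (3,0)]
arrival = 19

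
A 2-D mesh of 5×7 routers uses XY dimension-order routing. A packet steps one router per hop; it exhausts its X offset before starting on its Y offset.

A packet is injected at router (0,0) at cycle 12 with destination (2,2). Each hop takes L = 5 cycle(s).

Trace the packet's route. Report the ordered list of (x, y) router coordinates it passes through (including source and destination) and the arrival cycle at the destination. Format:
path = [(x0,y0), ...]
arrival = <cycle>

path = [(0,0), (1,0), (2,0), (2,1), (2,2)]
arrival = 32

t=12: at (0,0)
t=17: at (1,0) after E
t=22: at (2,0) after E
t=27: at (2,1) after N
t=32: at (2,2) after N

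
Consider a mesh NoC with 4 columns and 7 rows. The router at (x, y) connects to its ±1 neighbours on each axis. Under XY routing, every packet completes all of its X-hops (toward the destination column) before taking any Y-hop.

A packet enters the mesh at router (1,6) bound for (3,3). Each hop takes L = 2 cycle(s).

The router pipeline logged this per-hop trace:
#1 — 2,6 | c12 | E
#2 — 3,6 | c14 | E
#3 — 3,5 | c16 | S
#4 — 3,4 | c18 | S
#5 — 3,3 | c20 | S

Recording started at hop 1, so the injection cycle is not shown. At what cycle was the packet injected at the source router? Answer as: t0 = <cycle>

The first recorded entry is hop 1 at cycle 12.
So t0 = 12 − 1·2 = 10.

t0 = 10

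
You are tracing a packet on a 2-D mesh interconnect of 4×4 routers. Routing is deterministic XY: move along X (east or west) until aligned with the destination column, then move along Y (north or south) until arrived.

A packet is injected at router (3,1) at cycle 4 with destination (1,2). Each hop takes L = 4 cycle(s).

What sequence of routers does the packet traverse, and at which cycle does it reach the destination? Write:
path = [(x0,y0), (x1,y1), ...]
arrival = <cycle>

path = [(3,1), (2,1), (1,1), (1,2)]
arrival = 16

  0. router=(3,1) cycle=4 (inject)
  1. router=(2,1) cycle=8 dir=W
  2. router=(1,1) cycle=12 dir=W
  3. router=(1,2) cycle=16 dir=N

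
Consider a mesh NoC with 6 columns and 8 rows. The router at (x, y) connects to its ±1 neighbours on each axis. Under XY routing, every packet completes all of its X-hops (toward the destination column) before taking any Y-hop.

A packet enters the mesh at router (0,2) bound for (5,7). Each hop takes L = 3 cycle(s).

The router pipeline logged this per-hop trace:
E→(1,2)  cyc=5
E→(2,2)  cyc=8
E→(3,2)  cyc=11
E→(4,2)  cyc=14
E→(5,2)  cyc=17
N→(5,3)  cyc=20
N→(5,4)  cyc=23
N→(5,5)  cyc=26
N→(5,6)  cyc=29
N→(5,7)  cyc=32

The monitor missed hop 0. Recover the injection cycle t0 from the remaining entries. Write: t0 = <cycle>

t0 = 2

cyc[1] = 5 and cyc[k] = t0 + k·L for every k.
So t0 = 5 − 1·3 = 2.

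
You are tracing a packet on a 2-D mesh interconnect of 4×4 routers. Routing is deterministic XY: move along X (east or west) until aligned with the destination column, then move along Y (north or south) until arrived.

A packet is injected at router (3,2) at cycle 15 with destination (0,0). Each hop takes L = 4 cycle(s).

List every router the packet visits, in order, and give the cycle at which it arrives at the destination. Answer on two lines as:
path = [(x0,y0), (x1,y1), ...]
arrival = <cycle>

path = [(3,2), (2,2), (1,2), (0,2), (0,1), (0,0)]
arrival = 35

#0 — 3,2 | c15
#1 — 2,2 | c19 | W
#2 — 1,2 | c23 | W
#3 — 0,2 | c27 | W
#4 — 0,1 | c31 | S
#5 — 0,0 | c35 | S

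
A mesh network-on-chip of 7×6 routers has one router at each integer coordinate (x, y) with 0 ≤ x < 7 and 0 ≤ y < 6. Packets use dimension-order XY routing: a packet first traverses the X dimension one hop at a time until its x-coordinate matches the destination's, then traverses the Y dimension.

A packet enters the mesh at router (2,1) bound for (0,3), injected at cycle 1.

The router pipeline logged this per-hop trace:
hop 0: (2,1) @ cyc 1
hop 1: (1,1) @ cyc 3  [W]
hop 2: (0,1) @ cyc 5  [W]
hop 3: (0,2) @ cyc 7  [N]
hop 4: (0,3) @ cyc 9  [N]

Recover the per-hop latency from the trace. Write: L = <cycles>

L = 2

From hop 0 (1) to hop 1 (3): +2 cycles.
Each hop adds L, hence L = 2.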